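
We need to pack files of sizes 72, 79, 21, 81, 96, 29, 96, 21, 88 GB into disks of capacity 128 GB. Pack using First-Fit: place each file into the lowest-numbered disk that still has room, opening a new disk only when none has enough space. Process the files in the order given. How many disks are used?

6

72 GB → disk 1 (remaining 56 GB)
79 GB → disk 2 (remaining 49 GB)
21 GB → disk 1 (remaining 35 GB)
81 GB → disk 3 (remaining 47 GB)
96 GB → disk 4 (remaining 32 GB)
29 GB → disk 1 (remaining 6 GB)
96 GB → disk 5 (remaining 32 GB)
21 GB → disk 2 (remaining 28 GB)
88 GB → disk 6 (remaining 40 GB)
Final disks: [72,21,29] [79,21] [81] [96] [96] [88].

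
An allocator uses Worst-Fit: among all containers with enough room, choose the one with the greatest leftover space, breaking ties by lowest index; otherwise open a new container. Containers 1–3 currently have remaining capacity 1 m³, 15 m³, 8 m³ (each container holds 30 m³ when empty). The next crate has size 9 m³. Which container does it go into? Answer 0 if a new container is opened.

2

Containers with room: container 2 (15 m³).
Most room is container 2 with 15 m³ free.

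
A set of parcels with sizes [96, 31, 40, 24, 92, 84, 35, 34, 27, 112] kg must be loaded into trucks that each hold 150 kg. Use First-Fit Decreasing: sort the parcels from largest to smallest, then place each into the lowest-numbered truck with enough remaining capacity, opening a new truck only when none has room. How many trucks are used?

Sorted descending: 112, 96, 92, 84, 40, 35, 34, 31, 27, 24.
Put 112 kg in truck 1; 38 kg remain.
Put 96 kg in truck 2; 54 kg remain.
Put 92 kg in truck 3; 58 kg remain.
Put 84 kg in truck 4; 66 kg remain.
Put 40 kg in truck 2; 14 kg remain.
Put 35 kg in truck 1; 3 kg remain.
Put 34 kg in truck 3; 24 kg remain.
Put 31 kg in truck 4; 35 kg remain.
Put 27 kg in truck 4; 8 kg remain.
Put 24 kg in truck 3; 0 kg remain.
Final trucks: [112,35] [96,40] [92,34,24] [84,31,27].

4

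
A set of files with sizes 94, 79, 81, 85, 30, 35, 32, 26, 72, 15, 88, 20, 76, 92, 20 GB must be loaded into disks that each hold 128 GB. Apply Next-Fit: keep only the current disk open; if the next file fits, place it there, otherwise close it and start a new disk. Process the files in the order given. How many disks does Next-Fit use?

disk 1: place 94 GB, 34 GB left
disk 2: place 79 GB, 49 GB left
disk 3: place 81 GB, 47 GB left
disk 4: place 85 GB, 43 GB left
disk 4: place 30 GB, 13 GB left
disk 5: place 35 GB, 93 GB left
disk 5: place 32 GB, 61 GB left
disk 5: place 26 GB, 35 GB left
disk 6: place 72 GB, 56 GB left
disk 6: place 15 GB, 41 GB left
disk 7: place 88 GB, 40 GB left
disk 7: place 20 GB, 20 GB left
disk 8: place 76 GB, 52 GB left
disk 9: place 92 GB, 36 GB left
disk 9: place 20 GB, 16 GB left

9 disks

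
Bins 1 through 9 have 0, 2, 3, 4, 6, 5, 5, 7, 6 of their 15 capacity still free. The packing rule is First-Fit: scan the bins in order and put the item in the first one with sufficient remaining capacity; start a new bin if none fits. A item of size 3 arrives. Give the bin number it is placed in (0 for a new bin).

Bins with room: bin 3 (3), bin 4 (4), bin 5 (6), bin 6 (5), bin 7 (5), bin 8 (7), bin 9 (6).
The first with room is bin 3.

3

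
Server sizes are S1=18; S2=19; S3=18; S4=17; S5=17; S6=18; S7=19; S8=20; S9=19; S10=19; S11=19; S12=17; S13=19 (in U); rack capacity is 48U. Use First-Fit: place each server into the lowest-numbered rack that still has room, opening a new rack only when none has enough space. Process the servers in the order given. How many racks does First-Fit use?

S1 (18U) → rack 1 (remaining 30U)
S2 (19U) → rack 1 (remaining 11U)
S3 (18U) → rack 2 (remaining 30U)
S4 (17U) → rack 2 (remaining 13U)
S5 (17U) → rack 3 (remaining 31U)
S6 (18U) → rack 3 (remaining 13U)
S7 (19U) → rack 4 (remaining 29U)
S8 (20U) → rack 4 (remaining 9U)
S9 (19U) → rack 5 (remaining 29U)
S10 (19U) → rack 5 (remaining 10U)
S11 (19U) → rack 6 (remaining 29U)
S12 (17U) → rack 6 (remaining 12U)
S13 (19U) → rack 7 (remaining 29U)
Final racks: [18,19] [18,17] [17,18] [19,20] [19,19] [19,17] [19].

7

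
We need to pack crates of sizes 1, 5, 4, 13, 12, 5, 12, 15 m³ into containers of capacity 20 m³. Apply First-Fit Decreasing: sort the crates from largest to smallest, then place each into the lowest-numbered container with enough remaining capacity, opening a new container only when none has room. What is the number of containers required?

Sorted descending: 15, 13, 12, 12, 5, 5, 4, 1.
container 1: place 15 m³, 5 m³ left
container 2: place 13 m³, 7 m³ left
container 3: place 12 m³, 8 m³ left
container 4: place 12 m³, 8 m³ left
container 1: place 5 m³, 0 m³ left
container 2: place 5 m³, 2 m³ left
container 3: place 4 m³, 4 m³ left
container 2: place 1 m³, 1 m³ left
Final containers: [15,5] [13,5,1] [12,4] [12].

4 containers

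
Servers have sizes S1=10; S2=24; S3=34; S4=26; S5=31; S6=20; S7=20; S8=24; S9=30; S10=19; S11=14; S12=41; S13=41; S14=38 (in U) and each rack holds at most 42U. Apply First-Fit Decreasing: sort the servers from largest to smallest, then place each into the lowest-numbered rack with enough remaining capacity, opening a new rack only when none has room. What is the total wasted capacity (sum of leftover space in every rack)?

Sorted descending: 41, 41, 38, 34, 31, 30, 26, 24, 24, 20, 20, 19, 14, 10.
Put 41U in rack 1; 1U remain.
Put 41U in rack 2; 1U remain.
Put 38U in rack 3; 4U remain.
Put 34U in rack 4; 8U remain.
Put 31U in rack 5; 11U remain.
Put 30U in rack 6; 12U remain.
Put 26U in rack 7; 16U remain.
Put 24U in rack 8; 18U remain.
Put 24U in rack 9; 18U remain.
Put 20U in rack 10; 22U remain.
Put 20U in rack 10; 2U remain.
Put 19U in rack 11; 23U remain.
Put 14U in rack 7; 2U remain.
Put 10U in rack 5; 1U remain.
11 racks × 42U = 462U; used 372U; unused 90U.

90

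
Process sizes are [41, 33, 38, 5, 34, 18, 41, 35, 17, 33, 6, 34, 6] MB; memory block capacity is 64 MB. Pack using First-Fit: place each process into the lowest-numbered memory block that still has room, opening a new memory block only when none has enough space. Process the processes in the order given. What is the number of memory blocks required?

41 MB → memory block 1 (remaining 23 MB)
33 MB → memory block 2 (remaining 31 MB)
38 MB → memory block 3 (remaining 26 MB)
5 MB → memory block 1 (remaining 18 MB)
34 MB → memory block 4 (remaining 30 MB)
18 MB → memory block 1 (remaining 0 MB)
41 MB → memory block 5 (remaining 23 MB)
35 MB → memory block 6 (remaining 29 MB)
17 MB → memory block 2 (remaining 14 MB)
33 MB → memory block 7 (remaining 31 MB)
6 MB → memory block 2 (remaining 8 MB)
34 MB → memory block 8 (remaining 30 MB)
6 MB → memory block 2 (remaining 2 MB)
Final memory blocks: [41,5,18] [33,17,6,6] [38] [34] [41] [35] [33] [34].

8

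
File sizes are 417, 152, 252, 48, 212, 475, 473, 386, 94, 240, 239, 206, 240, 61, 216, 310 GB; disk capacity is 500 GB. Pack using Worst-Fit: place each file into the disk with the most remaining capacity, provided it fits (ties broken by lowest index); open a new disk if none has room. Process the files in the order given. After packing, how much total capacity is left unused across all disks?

Put 417 GB in disk 1; 83 GB remain.
Put 152 GB in disk 2; 348 GB remain.
Put 252 GB in disk 2; 96 GB remain.
Put 48 GB in disk 2; 48 GB remain.
Put 212 GB in disk 3; 288 GB remain.
Put 475 GB in disk 4; 25 GB remain.
Put 473 GB in disk 5; 27 GB remain.
Put 386 GB in disk 6; 114 GB remain.
Put 94 GB in disk 3; 194 GB remain.
Put 240 GB in disk 7; 260 GB remain.
Put 239 GB in disk 7; 21 GB remain.
Put 206 GB in disk 8; 294 GB remain.
Put 240 GB in disk 8; 54 GB remain.
Put 61 GB in disk 3; 133 GB remain.
Put 216 GB in disk 9; 284 GB remain.
Put 310 GB in disk 10; 190 GB remain.
10 disks × 500 GB = 5000 GB; used 4021 GB; unused 979 GB.

979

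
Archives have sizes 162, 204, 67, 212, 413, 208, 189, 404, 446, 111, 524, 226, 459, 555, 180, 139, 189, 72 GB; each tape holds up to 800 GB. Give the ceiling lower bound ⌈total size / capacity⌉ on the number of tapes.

Total size = 162 + 204 + 67 + 212 + 413 + 208 + 189 + 404 + 446 + 111 + 524 + 226 + 459 + 555 + 180 + 139 + 189 + 72 = 4760 GB.
⌈4760 / 800⌉ = 6.

6 tapes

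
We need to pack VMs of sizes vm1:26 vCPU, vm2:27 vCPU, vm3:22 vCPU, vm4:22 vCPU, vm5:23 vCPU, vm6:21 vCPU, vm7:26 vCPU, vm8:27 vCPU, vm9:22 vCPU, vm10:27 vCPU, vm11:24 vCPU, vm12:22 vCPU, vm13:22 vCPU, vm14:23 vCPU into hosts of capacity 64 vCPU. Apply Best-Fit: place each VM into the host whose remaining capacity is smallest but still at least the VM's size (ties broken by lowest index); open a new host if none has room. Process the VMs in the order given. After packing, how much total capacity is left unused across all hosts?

vm1 (26 vCPU) → host 1 (remaining 38 vCPU)
vm2 (27 vCPU) → host 1 (remaining 11 vCPU)
vm3 (22 vCPU) → host 2 (remaining 42 vCPU)
vm4 (22 vCPU) → host 2 (remaining 20 vCPU)
vm5 (23 vCPU) → host 3 (remaining 41 vCPU)
vm6 (21 vCPU) → host 3 (remaining 20 vCPU)
vm7 (26 vCPU) → host 4 (remaining 38 vCPU)
vm8 (27 vCPU) → host 4 (remaining 11 vCPU)
vm9 (22 vCPU) → host 5 (remaining 42 vCPU)
vm10 (27 vCPU) → host 5 (remaining 15 vCPU)
vm11 (24 vCPU) → host 6 (remaining 40 vCPU)
vm12 (22 vCPU) → host 6 (remaining 18 vCPU)
vm13 (22 vCPU) → host 7 (remaining 42 vCPU)
vm14 (23 vCPU) → host 7 (remaining 19 vCPU)
7 hosts × 64 vCPU = 448 vCPU; used 334 vCPU; unused 114 vCPU.

114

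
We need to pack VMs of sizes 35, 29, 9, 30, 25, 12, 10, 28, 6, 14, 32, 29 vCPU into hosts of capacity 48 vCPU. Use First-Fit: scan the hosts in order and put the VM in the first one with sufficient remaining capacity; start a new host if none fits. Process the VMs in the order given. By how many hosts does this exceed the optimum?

0

First-Fit: [35,9] [29,12,6] [30,10] [25,14] [28] [32] [29] → 7 hosts.
7 VMs exceed 24 vCPU (half the capacity), and no two of those can share a host, so at least 7 hosts are needed.
So 7 is already optimal.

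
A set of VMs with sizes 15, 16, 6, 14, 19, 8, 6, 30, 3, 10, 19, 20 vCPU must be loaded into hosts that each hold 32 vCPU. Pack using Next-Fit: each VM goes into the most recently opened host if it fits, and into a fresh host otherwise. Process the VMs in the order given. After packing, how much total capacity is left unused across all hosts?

host 1: place 15 vCPU, 17 vCPU left
host 1: place 16 vCPU, 1 vCPU left
host 2: place 6 vCPU, 26 vCPU left
host 2: place 14 vCPU, 12 vCPU left
host 3: place 19 vCPU, 13 vCPU left
host 3: place 8 vCPU, 5 vCPU left
host 4: place 6 vCPU, 26 vCPU left
host 5: place 30 vCPU, 2 vCPU left
host 6: place 3 vCPU, 29 vCPU left
host 6: place 10 vCPU, 19 vCPU left
host 6: place 19 vCPU, 0 vCPU left
host 7: place 20 vCPU, 12 vCPU left
7 hosts × 32 vCPU = 224 vCPU; used 166 vCPU; unused 58 vCPU.

58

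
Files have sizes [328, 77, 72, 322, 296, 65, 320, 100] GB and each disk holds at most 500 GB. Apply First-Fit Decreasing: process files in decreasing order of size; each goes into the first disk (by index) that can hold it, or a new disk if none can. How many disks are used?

4

Sorted descending: 328, 322, 320, 296, 100, 77, 72, 65.
Put 328 GB in disk 1; 172 GB remain.
Put 322 GB in disk 2; 178 GB remain.
Put 320 GB in disk 3; 180 GB remain.
Put 296 GB in disk 4; 204 GB remain.
Put 100 GB in disk 1; 72 GB remain.
Put 77 GB in disk 2; 101 GB remain.
Put 72 GB in disk 1; 0 GB remain.
Put 65 GB in disk 2; 36 GB remain.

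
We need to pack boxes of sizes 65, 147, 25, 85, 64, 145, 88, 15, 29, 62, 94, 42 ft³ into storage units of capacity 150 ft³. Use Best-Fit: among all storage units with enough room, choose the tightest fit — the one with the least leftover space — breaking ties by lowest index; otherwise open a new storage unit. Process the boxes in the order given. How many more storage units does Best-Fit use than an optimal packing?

0

Best-Fit: [65,25,15,29] [147] [85,64] [145] [88,62] [94,42] → 6 storage units.
Total size 861 ft³; any packing needs at least ⌈861/150⌉ = 6 storage units.
So 6 is already optimal.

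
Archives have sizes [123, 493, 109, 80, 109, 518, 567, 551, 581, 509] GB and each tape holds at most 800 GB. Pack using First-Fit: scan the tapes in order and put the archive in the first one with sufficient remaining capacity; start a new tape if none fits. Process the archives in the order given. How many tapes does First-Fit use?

tape 1: place 123 GB, 677 GB left
tape 1: place 493 GB, 184 GB left
tape 1: place 109 GB, 75 GB left
tape 2: place 80 GB, 720 GB left
tape 2: place 109 GB, 611 GB left
tape 2: place 518 GB, 93 GB left
tape 3: place 567 GB, 233 GB left
tape 4: place 551 GB, 249 GB left
tape 5: place 581 GB, 219 GB left
tape 6: place 509 GB, 291 GB left
Final tapes: [123,493,109] [80,109,518] [567] [551] [581] [509].

6 tapes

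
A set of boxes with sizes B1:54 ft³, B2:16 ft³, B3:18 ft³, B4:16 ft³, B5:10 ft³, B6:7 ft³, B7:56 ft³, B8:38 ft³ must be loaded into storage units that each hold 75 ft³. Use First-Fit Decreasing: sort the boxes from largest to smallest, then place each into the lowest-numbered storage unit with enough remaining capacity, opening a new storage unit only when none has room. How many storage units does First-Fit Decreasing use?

Sorted descending: 56, 54, 38, 18, 16, 16, 10, 7.
56 ft³ → storage unit 1 (remaining 19 ft³)
54 ft³ → storage unit 2 (remaining 21 ft³)
38 ft³ → storage unit 3 (remaining 37 ft³)
18 ft³ → storage unit 1 (remaining 1 ft³)
16 ft³ → storage unit 2 (remaining 5 ft³)
16 ft³ → storage unit 3 (remaining 21 ft³)
10 ft³ → storage unit 3 (remaining 11 ft³)
7 ft³ → storage unit 3 (remaining 4 ft³)

3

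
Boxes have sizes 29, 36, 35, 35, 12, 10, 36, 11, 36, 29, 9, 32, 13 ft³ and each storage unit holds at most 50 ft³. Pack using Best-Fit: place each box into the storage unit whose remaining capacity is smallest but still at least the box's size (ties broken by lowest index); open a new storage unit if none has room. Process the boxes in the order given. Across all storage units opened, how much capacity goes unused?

77

29 ft³ → storage unit 1 (remaining 21 ft³)
36 ft³ → storage unit 2 (remaining 14 ft³)
35 ft³ → storage unit 3 (remaining 15 ft³)
35 ft³ → storage unit 4 (remaining 15 ft³)
12 ft³ → storage unit 2 (remaining 2 ft³)
10 ft³ → storage unit 3 (remaining 5 ft³)
36 ft³ → storage unit 5 (remaining 14 ft³)
11 ft³ → storage unit 5 (remaining 3 ft³)
36 ft³ → storage unit 6 (remaining 14 ft³)
29 ft³ → storage unit 7 (remaining 21 ft³)
9 ft³ → storage unit 6 (remaining 5 ft³)
32 ft³ → storage unit 8 (remaining 18 ft³)
13 ft³ → storage unit 4 (remaining 2 ft³)
8 storage units × 50 ft³ = 400 ft³; used 323 ft³; unused 77 ft³.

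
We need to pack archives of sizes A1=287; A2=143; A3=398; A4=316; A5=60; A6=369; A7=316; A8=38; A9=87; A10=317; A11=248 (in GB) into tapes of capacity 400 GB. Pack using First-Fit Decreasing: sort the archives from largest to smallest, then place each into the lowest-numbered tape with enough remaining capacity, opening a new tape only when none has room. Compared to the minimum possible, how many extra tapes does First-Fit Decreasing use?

0

First-Fit Decreasing: [398] [369] [317,60] [316,38] [316] [287,87] [248,143] → 7 tapes.
Total size 2579 GB; any packing needs at least ⌈2579/400⌉ = 7 tapes.
So 7 is already optimal.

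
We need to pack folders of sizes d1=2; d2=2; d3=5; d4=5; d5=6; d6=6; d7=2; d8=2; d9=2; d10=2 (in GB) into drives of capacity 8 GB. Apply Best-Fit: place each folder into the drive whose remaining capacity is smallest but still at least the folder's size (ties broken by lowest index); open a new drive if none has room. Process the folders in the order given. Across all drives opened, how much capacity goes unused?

6

drive 1: place d1 (2 GB), 6 GB left
drive 1: place d2 (2 GB), 4 GB left
drive 2: place d3 (5 GB), 3 GB left
drive 3: place d4 (5 GB), 3 GB left
drive 4: place d5 (6 GB), 2 GB left
drive 5: place d6 (6 GB), 2 GB left
drive 4: place d7 (2 GB), 0 GB left
drive 5: place d8 (2 GB), 0 GB left
drive 2: place d9 (2 GB), 1 GB left
drive 3: place d10 (2 GB), 1 GB left
5 drives × 8 GB = 40 GB; used 34 GB; unused 6 GB.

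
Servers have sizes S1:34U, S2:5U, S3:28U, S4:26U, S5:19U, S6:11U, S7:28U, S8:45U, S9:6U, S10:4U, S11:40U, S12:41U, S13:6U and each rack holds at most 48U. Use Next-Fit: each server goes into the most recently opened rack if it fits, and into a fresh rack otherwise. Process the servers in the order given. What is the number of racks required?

8

Put S1 (34U) in rack 1; 14U remain.
Put S2 (5U) in rack 1; 9U remain.
Put S3 (28U) in rack 2; 20U remain.
Put S4 (26U) in rack 3; 22U remain.
Put S5 (19U) in rack 3; 3U remain.
Put S6 (11U) in rack 4; 37U remain.
Put S7 (28U) in rack 4; 9U remain.
Put S8 (45U) in rack 5; 3U remain.
Put S9 (6U) in rack 6; 42U remain.
Put S10 (4U) in rack 6; 38U remain.
Put S11 (40U) in rack 7; 8U remain.
Put S12 (41U) in rack 8; 7U remain.
Put S13 (6U) in rack 8; 1U remain.
Final racks: [34,5] [28] [26,19] [11,28] [45] [6,4] [40] [41,6].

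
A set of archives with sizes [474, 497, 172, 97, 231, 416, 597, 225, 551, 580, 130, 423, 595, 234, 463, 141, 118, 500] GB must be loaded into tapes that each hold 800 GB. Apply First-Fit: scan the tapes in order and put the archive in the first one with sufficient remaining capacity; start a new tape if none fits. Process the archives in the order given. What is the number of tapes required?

474 GB → tape 1 (remaining 326 GB)
497 GB → tape 2 (remaining 303 GB)
172 GB → tape 1 (remaining 154 GB)
97 GB → tape 1 (remaining 57 GB)
231 GB → tape 2 (remaining 72 GB)
416 GB → tape 3 (remaining 384 GB)
597 GB → tape 4 (remaining 203 GB)
225 GB → tape 3 (remaining 159 GB)
551 GB → tape 5 (remaining 249 GB)
580 GB → tape 6 (remaining 220 GB)
130 GB → tape 3 (remaining 29 GB)
423 GB → tape 7 (remaining 377 GB)
595 GB → tape 8 (remaining 205 GB)
234 GB → tape 5 (remaining 15 GB)
463 GB → tape 9 (remaining 337 GB)
141 GB → tape 4 (remaining 62 GB)
118 GB → tape 6 (remaining 102 GB)
500 GB → tape 10 (remaining 300 GB)
Final tapes: [474,172,97] [497,231] [416,225,130] [597,141] [551,234] [580,118] [423] [595] [463] [500].

10 tapes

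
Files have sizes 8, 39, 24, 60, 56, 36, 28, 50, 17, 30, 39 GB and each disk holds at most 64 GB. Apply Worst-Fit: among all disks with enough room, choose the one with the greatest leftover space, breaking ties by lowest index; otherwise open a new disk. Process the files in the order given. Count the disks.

Put 8 GB in disk 1; 56 GB remain.
Put 39 GB in disk 1; 17 GB remain.
Put 24 GB in disk 2; 40 GB remain.
Put 60 GB in disk 3; 4 GB remain.
Put 56 GB in disk 4; 8 GB remain.
Put 36 GB in disk 2; 4 GB remain.
Put 28 GB in disk 5; 36 GB remain.
Put 50 GB in disk 6; 14 GB remain.
Put 17 GB in disk 5; 19 GB remain.
Put 30 GB in disk 7; 34 GB remain.
Put 39 GB in disk 8; 25 GB remain.

8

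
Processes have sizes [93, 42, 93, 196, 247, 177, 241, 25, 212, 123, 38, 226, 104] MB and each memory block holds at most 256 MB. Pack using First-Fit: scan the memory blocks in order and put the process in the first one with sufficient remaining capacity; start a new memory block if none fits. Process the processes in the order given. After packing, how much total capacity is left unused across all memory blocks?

93 MB → memory block 1 (remaining 163 MB)
42 MB → memory block 1 (remaining 121 MB)
93 MB → memory block 1 (remaining 28 MB)
196 MB → memory block 2 (remaining 60 MB)
247 MB → memory block 3 (remaining 9 MB)
177 MB → memory block 4 (remaining 79 MB)
241 MB → memory block 5 (remaining 15 MB)
25 MB → memory block 1 (remaining 3 MB)
212 MB → memory block 6 (remaining 44 MB)
123 MB → memory block 7 (remaining 133 MB)
38 MB → memory block 2 (remaining 22 MB)
226 MB → memory block 8 (remaining 30 MB)
104 MB → memory block 7 (remaining 29 MB)
8 memory blocks × 256 MB = 2048 MB; used 1817 MB; unused 231 MB.

231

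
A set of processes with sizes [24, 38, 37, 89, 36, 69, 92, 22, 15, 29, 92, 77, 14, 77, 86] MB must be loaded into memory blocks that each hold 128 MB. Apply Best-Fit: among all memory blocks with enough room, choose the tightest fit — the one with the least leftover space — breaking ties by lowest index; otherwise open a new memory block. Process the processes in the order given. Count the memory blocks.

8

24 MB → memory block 1 (remaining 104 MB)
38 MB → memory block 1 (remaining 66 MB)
37 MB → memory block 1 (remaining 29 MB)
89 MB → memory block 2 (remaining 39 MB)
36 MB → memory block 2 (remaining 3 MB)
69 MB → memory block 3 (remaining 59 MB)
92 MB → memory block 4 (remaining 36 MB)
22 MB → memory block 1 (remaining 7 MB)
15 MB → memory block 4 (remaining 21 MB)
29 MB → memory block 3 (remaining 30 MB)
92 MB → memory block 5 (remaining 36 MB)
77 MB → memory block 6 (remaining 51 MB)
14 MB → memory block 4 (remaining 7 MB)
77 MB → memory block 7 (remaining 51 MB)
86 MB → memory block 8 (remaining 42 MB)
Final memory blocks: [24,38,37,22] [89,36] [69,29] [92,15,14] [92] [77] [77] [86].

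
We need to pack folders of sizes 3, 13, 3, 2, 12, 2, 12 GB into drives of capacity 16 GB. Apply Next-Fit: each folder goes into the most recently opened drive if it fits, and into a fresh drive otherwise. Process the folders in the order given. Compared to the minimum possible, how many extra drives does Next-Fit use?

1

Next-Fit: [3,13] [3,2] [12,2] [12] → 4 drives.
Total size 47 GB; any packing needs at least ⌈47/16⌉ = 3 drives.
An optimal packing achieves that bound: [13,3] [12,3] [12,2,2] → 3 drives.
Excess: 4 − 3 = 1.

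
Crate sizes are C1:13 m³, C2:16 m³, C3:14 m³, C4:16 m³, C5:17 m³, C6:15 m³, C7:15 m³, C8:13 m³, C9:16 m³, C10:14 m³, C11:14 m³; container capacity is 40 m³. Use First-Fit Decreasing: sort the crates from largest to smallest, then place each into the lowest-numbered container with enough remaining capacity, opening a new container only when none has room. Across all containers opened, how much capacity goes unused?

Sorted descending: 17, 16, 16, 16, 15, 15, 14, 14, 14, 13, 13.
container 1: place 17 m³, 23 m³ left
container 1: place 16 m³, 7 m³ left
container 2: place 16 m³, 24 m³ left
container 2: place 16 m³, 8 m³ left
container 3: place 15 m³, 25 m³ left
container 3: place 15 m³, 10 m³ left
container 4: place 14 m³, 26 m³ left
container 4: place 14 m³, 12 m³ left
container 5: place 14 m³, 26 m³ left
container 5: place 13 m³, 13 m³ left
container 5: place 13 m³, 0 m³ left
5 containers × 40 m³ = 200 m³; used 163 m³; unused 37 m³.

37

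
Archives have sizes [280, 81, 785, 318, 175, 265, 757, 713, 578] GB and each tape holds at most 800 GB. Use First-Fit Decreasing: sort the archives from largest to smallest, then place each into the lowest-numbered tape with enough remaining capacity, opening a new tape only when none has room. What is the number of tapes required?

Sorted descending: 785, 757, 713, 578, 318, 280, 265, 175, 81.
Put 785 GB in tape 1; 15 GB remain.
Put 757 GB in tape 2; 43 GB remain.
Put 713 GB in tape 3; 87 GB remain.
Put 578 GB in tape 4; 222 GB remain.
Put 318 GB in tape 5; 482 GB remain.
Put 280 GB in tape 5; 202 GB remain.
Put 265 GB in tape 6; 535 GB remain.
Put 175 GB in tape 4; 47 GB remain.
Put 81 GB in tape 3; 6 GB remain.

6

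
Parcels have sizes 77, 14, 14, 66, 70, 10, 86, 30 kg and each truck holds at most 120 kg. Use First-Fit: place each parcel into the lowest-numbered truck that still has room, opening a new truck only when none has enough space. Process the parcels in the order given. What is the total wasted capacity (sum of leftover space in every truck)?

113

Put 77 kg in truck 1; 43 kg remain.
Put 14 kg in truck 1; 29 kg remain.
Put 14 kg in truck 1; 15 kg remain.
Put 66 kg in truck 2; 54 kg remain.
Put 70 kg in truck 3; 50 kg remain.
Put 10 kg in truck 1; 5 kg remain.
Put 86 kg in truck 4; 34 kg remain.
Put 30 kg in truck 2; 24 kg remain.
4 trucks × 120 kg = 480 kg; used 367 kg; unused 113 kg.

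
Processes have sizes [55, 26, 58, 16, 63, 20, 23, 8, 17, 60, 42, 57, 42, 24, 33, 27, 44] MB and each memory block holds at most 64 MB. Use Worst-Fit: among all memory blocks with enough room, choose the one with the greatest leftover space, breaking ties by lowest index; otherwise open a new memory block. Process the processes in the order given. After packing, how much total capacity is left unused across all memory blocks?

153

Put 55 MB in memory block 1; 9 MB remain.
Put 26 MB in memory block 2; 38 MB remain.
Put 58 MB in memory block 3; 6 MB remain.
Put 16 MB in memory block 2; 22 MB remain.
Put 63 MB in memory block 4; 1 MB remain.
Put 20 MB in memory block 2; 2 MB remain.
Put 23 MB in memory block 5; 41 MB remain.
Put 8 MB in memory block 5; 33 MB remain.
Put 17 MB in memory block 5; 16 MB remain.
Put 60 MB in memory block 6; 4 MB remain.
Put 42 MB in memory block 7; 22 MB remain.
Put 57 MB in memory block 8; 7 MB remain.
Put 42 MB in memory block 9; 22 MB remain.
Put 24 MB in memory block 10; 40 MB remain.
Put 33 MB in memory block 10; 7 MB remain.
Put 27 MB in memory block 11; 37 MB remain.
Put 44 MB in memory block 12; 20 MB remain.
12 memory blocks × 64 MB = 768 MB; used 615 MB; unused 153 MB.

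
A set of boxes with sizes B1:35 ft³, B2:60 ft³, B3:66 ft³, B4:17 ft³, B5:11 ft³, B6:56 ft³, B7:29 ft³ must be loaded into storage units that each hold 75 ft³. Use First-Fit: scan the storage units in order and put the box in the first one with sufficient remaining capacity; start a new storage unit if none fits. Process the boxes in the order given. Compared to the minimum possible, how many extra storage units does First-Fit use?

First-Fit: [35,17,11] [60] [66] [56] [29] → 5 storage units.
Total size 274 ft³; any packing needs at least ⌈274/75⌉ = 4 storage units.
An optimal packing achieves that bound: [66] [60,11] [56,17] [35,29] → 4 storage units.
Excess: 5 − 4 = 1.

1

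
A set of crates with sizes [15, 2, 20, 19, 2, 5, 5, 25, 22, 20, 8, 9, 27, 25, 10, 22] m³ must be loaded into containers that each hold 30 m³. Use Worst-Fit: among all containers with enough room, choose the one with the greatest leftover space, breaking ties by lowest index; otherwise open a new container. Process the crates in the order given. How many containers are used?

15 m³ → container 1 (remaining 15 m³)
2 m³ → container 1 (remaining 13 m³)
20 m³ → container 2 (remaining 10 m³)
19 m³ → container 3 (remaining 11 m³)
2 m³ → container 1 (remaining 11 m³)
5 m³ → container 1 (remaining 6 m³)
5 m³ → container 3 (remaining 6 m³)
25 m³ → container 4 (remaining 5 m³)
22 m³ → container 5 (remaining 8 m³)
20 m³ → container 6 (remaining 10 m³)
8 m³ → container 2 (remaining 2 m³)
9 m³ → container 6 (remaining 1 m³)
27 m³ → container 7 (remaining 3 m³)
25 m³ → container 8 (remaining 5 m³)
10 m³ → container 9 (remaining 20 m³)
22 m³ → container 10 (remaining 8 m³)

10 containers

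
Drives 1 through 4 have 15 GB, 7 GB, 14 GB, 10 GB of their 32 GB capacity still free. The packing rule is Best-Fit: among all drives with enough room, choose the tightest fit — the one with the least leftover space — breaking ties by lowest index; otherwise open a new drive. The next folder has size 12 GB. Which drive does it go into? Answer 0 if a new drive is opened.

Drives with room: drive 1 (15 GB), drive 3 (14 GB).
Tightest fit is drive 3 with 14 GB free.

3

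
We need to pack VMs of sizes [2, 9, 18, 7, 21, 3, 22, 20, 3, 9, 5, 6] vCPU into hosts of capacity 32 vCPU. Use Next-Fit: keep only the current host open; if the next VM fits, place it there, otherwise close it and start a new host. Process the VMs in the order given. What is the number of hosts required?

host 1: place 2 vCPU, 30 vCPU left
host 1: place 9 vCPU, 21 vCPU left
host 1: place 18 vCPU, 3 vCPU left
host 2: place 7 vCPU, 25 vCPU left
host 2: place 21 vCPU, 4 vCPU left
host 2: place 3 vCPU, 1 vCPU left
host 3: place 22 vCPU, 10 vCPU left
host 4: place 20 vCPU, 12 vCPU left
host 4: place 3 vCPU, 9 vCPU left
host 4: place 9 vCPU, 0 vCPU left
host 5: place 5 vCPU, 27 vCPU left
host 5: place 6 vCPU, 21 vCPU left

5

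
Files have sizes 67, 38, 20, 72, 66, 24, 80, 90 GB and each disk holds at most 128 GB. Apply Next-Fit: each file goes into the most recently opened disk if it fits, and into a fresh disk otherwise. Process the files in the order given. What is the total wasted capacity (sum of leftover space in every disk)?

183

disk 1: place 67 GB, 61 GB left
disk 1: place 38 GB, 23 GB left
disk 1: place 20 GB, 3 GB left
disk 2: place 72 GB, 56 GB left
disk 3: place 66 GB, 62 GB left
disk 3: place 24 GB, 38 GB left
disk 4: place 80 GB, 48 GB left
disk 5: place 90 GB, 38 GB left
5 disks × 128 GB = 640 GB; used 457 GB; unused 183 GB.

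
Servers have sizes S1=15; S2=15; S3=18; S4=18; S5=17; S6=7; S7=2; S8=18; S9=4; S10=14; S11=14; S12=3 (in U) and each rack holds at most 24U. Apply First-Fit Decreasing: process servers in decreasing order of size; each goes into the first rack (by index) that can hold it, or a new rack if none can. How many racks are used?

8 racks

Sorted descending: 18, 18, 18, 17, 15, 15, 14, 14, 7, 4, 3, 2.
18U → rack 1 (remaining 6U)
18U → rack 2 (remaining 6U)
18U → rack 3 (remaining 6U)
17U → rack 4 (remaining 7U)
15U → rack 5 (remaining 9U)
15U → rack 6 (remaining 9U)
14U → rack 7 (remaining 10U)
14U → rack 8 (remaining 10U)
7U → rack 4 (remaining 0U)
4U → rack 1 (remaining 2U)
3U → rack 2 (remaining 3U)
2U → rack 1 (remaining 0U)
Final racks: [18,4,2] [18,3] [18] [17,7] [15] [15] [14] [14].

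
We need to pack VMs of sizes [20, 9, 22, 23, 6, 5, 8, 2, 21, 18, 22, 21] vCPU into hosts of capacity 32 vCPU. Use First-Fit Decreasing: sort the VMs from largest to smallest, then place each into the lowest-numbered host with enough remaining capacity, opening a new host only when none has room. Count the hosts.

7

Sorted descending: 23, 22, 22, 21, 21, 20, 18, 9, 8, 6, 5, 2.
23 vCPU → host 1 (remaining 9 vCPU)
22 vCPU → host 2 (remaining 10 vCPU)
22 vCPU → host 3 (remaining 10 vCPU)
21 vCPU → host 4 (remaining 11 vCPU)
21 vCPU → host 5 (remaining 11 vCPU)
20 vCPU → host 6 (remaining 12 vCPU)
18 vCPU → host 7 (remaining 14 vCPU)
9 vCPU → host 1 (remaining 0 vCPU)
8 vCPU → host 2 (remaining 2 vCPU)
6 vCPU → host 3 (remaining 4 vCPU)
5 vCPU → host 4 (remaining 6 vCPU)
2 vCPU → host 2 (remaining 0 vCPU)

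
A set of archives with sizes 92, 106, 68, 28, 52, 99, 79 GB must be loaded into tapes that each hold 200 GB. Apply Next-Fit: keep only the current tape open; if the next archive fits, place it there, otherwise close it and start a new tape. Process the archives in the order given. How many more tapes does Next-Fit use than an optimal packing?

0

Next-Fit: [92,106] [68,28,52] [99,79] → 3 tapes.
Total size 524 GB; any packing needs at least ⌈524/200⌉ = 3 tapes.
So 3 is already optimal.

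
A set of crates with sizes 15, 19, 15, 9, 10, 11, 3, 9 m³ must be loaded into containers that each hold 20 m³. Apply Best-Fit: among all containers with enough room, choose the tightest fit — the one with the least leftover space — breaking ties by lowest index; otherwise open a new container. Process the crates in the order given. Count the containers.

5

container 1: place 15 m³, 5 m³ left
container 2: place 19 m³, 1 m³ left
container 3: place 15 m³, 5 m³ left
container 4: place 9 m³, 11 m³ left
container 4: place 10 m³, 1 m³ left
container 5: place 11 m³, 9 m³ left
container 1: place 3 m³, 2 m³ left
container 5: place 9 m³, 0 m³ left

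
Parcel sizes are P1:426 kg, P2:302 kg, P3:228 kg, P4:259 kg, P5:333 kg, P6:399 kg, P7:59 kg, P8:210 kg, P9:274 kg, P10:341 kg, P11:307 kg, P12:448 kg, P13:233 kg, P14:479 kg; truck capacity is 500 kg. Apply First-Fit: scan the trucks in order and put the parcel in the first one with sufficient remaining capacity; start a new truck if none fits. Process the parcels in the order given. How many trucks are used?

P1 (426 kg) → truck 1 (remaining 74 kg)
P2 (302 kg) → truck 2 (remaining 198 kg)
P3 (228 kg) → truck 3 (remaining 272 kg)
P4 (259 kg) → truck 3 (remaining 13 kg)
P5 (333 kg) → truck 4 (remaining 167 kg)
P6 (399 kg) → truck 5 (remaining 101 kg)
P7 (59 kg) → truck 1 (remaining 15 kg)
P8 (210 kg) → truck 6 (remaining 290 kg)
P9 (274 kg) → truck 6 (remaining 16 kg)
P10 (341 kg) → truck 7 (remaining 159 kg)
P11 (307 kg) → truck 8 (remaining 193 kg)
P12 (448 kg) → truck 9 (remaining 52 kg)
P13 (233 kg) → truck 10 (remaining 267 kg)
P14 (479 kg) → truck 11 (remaining 21 kg)

11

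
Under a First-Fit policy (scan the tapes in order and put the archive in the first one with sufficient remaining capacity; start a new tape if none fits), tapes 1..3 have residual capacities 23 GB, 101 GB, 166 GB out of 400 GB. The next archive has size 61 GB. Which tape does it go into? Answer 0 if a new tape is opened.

2

Tapes with room: tape 2 (101 GB), tape 3 (166 GB).
The first with room is tape 2.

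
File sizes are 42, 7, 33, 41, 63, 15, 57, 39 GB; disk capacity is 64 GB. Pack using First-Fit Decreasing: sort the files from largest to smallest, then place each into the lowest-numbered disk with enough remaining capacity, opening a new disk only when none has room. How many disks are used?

Sorted descending: 63, 57, 42, 41, 39, 33, 15, 7.
disk 1: place 63 GB, 1 GB left
disk 2: place 57 GB, 7 GB left
disk 3: place 42 GB, 22 GB left
disk 4: place 41 GB, 23 GB left
disk 5: place 39 GB, 25 GB left
disk 6: place 33 GB, 31 GB left
disk 3: place 15 GB, 7 GB left
disk 2: place 7 GB, 0 GB left
Final disks: [63] [57,7] [42,15] [41] [39] [33].

6 disks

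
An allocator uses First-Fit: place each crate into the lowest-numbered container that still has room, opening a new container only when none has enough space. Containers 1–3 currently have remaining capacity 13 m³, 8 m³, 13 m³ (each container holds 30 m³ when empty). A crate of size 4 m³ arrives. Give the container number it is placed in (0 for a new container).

1

Containers with room: container 1 (13 m³), container 2 (8 m³), container 3 (13 m³).
The first with room is container 1.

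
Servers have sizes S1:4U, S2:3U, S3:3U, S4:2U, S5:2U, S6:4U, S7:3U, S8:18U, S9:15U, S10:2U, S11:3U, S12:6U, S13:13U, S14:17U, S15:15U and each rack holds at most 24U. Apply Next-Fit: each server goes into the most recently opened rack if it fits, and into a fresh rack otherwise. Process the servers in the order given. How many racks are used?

6

rack 1: place S1 (4U), 20U left
rack 1: place S2 (3U), 17U left
rack 1: place S3 (3U), 14U left
rack 1: place S4 (2U), 12U left
rack 1: place S5 (2U), 10U left
rack 1: place S6 (4U), 6U left
rack 1: place S7 (3U), 3U left
rack 2: place S8 (18U), 6U left
rack 3: place S9 (15U), 9U left
rack 3: place S10 (2U), 7U left
rack 3: place S11 (3U), 4U left
rack 4: place S12 (6U), 18U left
rack 4: place S13 (13U), 5U left
rack 5: place S14 (17U), 7U left
rack 6: place S15 (15U), 9U left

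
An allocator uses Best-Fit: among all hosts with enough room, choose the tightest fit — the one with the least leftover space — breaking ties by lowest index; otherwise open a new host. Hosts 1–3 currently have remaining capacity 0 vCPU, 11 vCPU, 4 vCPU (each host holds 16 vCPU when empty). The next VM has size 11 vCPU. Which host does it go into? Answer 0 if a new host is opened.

Hosts with room: host 2 (11 vCPU).
Tightest fit is host 2 with 11 vCPU free.

2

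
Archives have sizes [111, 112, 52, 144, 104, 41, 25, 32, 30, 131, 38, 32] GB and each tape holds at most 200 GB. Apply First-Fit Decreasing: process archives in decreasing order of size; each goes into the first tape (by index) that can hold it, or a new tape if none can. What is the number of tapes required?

Sorted descending: 144, 131, 112, 111, 104, 52, 41, 38, 32, 32, 30, 25.
Put 144 GB in tape 1; 56 GB remain.
Put 131 GB in tape 2; 69 GB remain.
Put 112 GB in tape 3; 88 GB remain.
Put 111 GB in tape 4; 89 GB remain.
Put 104 GB in tape 5; 96 GB remain.
Put 52 GB in tape 1; 4 GB remain.
Put 41 GB in tape 2; 28 GB remain.
Put 38 GB in tape 3; 50 GB remain.
Put 32 GB in tape 3; 18 GB remain.
Put 32 GB in tape 4; 57 GB remain.
Put 30 GB in tape 4; 27 GB remain.
Put 25 GB in tape 2; 3 GB remain.
Final tapes: [144,52] [131,41,25] [112,38,32] [111,32,30] [104].

5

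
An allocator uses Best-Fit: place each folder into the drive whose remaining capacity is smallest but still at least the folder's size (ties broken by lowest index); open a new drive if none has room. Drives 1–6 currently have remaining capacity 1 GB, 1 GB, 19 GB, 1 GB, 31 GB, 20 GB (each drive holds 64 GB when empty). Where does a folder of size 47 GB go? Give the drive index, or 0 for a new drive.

No drive has ≥ 47 GB free, so a new drive is opened.

0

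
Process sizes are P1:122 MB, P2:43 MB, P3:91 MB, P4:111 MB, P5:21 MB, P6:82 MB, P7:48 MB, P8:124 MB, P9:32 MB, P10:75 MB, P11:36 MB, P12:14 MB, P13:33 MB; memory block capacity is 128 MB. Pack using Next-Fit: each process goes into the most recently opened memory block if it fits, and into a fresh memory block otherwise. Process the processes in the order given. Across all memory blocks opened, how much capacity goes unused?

320

Put P1 (122 MB) in memory block 1; 6 MB remain.
Put P2 (43 MB) in memory block 2; 85 MB remain.
Put P3 (91 MB) in memory block 3; 37 MB remain.
Put P4 (111 MB) in memory block 4; 17 MB remain.
Put P5 (21 MB) in memory block 5; 107 MB remain.
Put P6 (82 MB) in memory block 5; 25 MB remain.
Put P7 (48 MB) in memory block 6; 80 MB remain.
Put P8 (124 MB) in memory block 7; 4 MB remain.
Put P9 (32 MB) in memory block 8; 96 MB remain.
Put P10 (75 MB) in memory block 8; 21 MB remain.
Put P11 (36 MB) in memory block 9; 92 MB remain.
Put P12 (14 MB) in memory block 9; 78 MB remain.
Put P13 (33 MB) in memory block 9; 45 MB remain.
9 memory blocks × 128 MB = 1152 MB; used 832 MB; unused 320 MB.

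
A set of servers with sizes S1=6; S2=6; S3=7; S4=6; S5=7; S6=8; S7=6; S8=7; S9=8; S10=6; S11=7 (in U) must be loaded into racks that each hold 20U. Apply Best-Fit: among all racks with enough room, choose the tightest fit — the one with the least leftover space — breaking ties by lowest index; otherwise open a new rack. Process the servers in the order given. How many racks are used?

5

rack 1: place S1 (6U), 14U left
rack 1: place S2 (6U), 8U left
rack 1: place S3 (7U), 1U left
rack 2: place S4 (6U), 14U left
rack 2: place S5 (7U), 7U left
rack 3: place S6 (8U), 12U left
rack 2: place S7 (6U), 1U left
rack 3: place S8 (7U), 5U left
rack 4: place S9 (8U), 12U left
rack 4: place S10 (6U), 6U left
rack 5: place S11 (7U), 13U left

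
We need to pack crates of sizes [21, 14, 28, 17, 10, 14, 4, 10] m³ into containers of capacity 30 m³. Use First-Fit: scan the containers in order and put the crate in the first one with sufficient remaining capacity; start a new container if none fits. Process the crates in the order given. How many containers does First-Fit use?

5 containers

Put 21 m³ in container 1; 9 m³ remain.
Put 14 m³ in container 2; 16 m³ remain.
Put 28 m³ in container 3; 2 m³ remain.
Put 17 m³ in container 4; 13 m³ remain.
Put 10 m³ in container 2; 6 m³ remain.
Put 14 m³ in container 5; 16 m³ remain.
Put 4 m³ in container 1; 5 m³ remain.
Put 10 m³ in container 4; 3 m³ remain.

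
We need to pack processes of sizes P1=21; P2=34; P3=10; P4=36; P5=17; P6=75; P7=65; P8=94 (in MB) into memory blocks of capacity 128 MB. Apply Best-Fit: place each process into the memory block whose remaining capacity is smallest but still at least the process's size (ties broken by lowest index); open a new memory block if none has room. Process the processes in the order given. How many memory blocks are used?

Put P1 (21 MB) in memory block 1; 107 MB remain.
Put P2 (34 MB) in memory block 1; 73 MB remain.
Put P3 (10 MB) in memory block 1; 63 MB remain.
Put P4 (36 MB) in memory block 1; 27 MB remain.
Put P5 (17 MB) in memory block 1; 10 MB remain.
Put P6 (75 MB) in memory block 2; 53 MB remain.
Put P7 (65 MB) in memory block 3; 63 MB remain.
Put P8 (94 MB) in memory block 4; 34 MB remain.

4 memory blocks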